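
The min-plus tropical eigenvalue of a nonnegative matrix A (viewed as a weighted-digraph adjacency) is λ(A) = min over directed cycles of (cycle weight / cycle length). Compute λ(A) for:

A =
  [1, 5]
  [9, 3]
λ(A) = 1

Enumerate directed cycles and compute their means (weight / length). Sample:
  cycle 0 → 0: weight = 1, length = 1, mean = 1/1 ≈ 1.000
  cycle 1 → 1: weight = 3, length = 1, mean = 3/1 ≈ 3.000
  cycle 0 → 1 → 0: weight = 14, length = 2, mean = 14/2 ≈ 7.000
  cycle 1 → 0 → 1: weight = 14, length = 2, mean = 14/2 ≈ 7.000
Minimum mean = 1.000, attained e.g. along the cycle 0 → 0 with weight 1 and length 1. So λ(A) = 1/1 = 1.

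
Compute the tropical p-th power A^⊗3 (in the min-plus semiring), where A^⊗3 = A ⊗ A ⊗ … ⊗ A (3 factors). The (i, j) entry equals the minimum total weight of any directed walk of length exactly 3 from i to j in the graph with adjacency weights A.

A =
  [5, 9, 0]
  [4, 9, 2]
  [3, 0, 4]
A^⊗3 =
  [4, 4, 2]
  [6, 4, 4]
  [5, 2, 4]

Each entry (A^⊗3)_ij equals the minimum over all length-3 walks i = v_0 → v_1 → … → v_3 = j of Σ_t A[v_t][v_{t+1}]. For example, for (i, j) = (0, 2) we minimise over 9 possible intermediate vertex sequences; the minimum is 2, attained along the walk 0 → 2 → 1 → 2.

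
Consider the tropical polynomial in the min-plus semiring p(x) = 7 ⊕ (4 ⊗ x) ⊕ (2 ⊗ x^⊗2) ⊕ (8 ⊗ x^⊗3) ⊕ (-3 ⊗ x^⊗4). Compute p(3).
p(3) = 7

A tropical monomial a ⊗ x^⊗i evaluates to a + i · x. Evaluating each term at x = 3:
  Term 0 contributes 7 + 0 · 3 = 7
  Term 1 contributes 4 + 1 · 3 = 7
  Term 2 contributes 2 + 2 · 3 = 8
  Term 3 contributes 8 + 3 · 3 = 17
  Term 4 contributes -3 + 4 · 3 = 9
p(3) = ⊕ of these = min[7, 7, 8, 17, 9] = 7.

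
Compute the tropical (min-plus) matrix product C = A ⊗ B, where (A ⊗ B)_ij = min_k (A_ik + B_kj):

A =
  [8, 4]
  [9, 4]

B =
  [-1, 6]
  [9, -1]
A ⊗ B =
  [7, 3]
  [8, 3]

Apply the min-plus product entry-by-entry:
  C[0][0] = min over k of (A[0][0] + B[0][0] = 8 + -1 = 7, A[0][1] + B[1][0] = 4 + 9 = 13) = 7 (attained at k = 0)
  C[0][1] = min over k of (A[0][0] + B[0][1] = 8 + 6 = 14, A[0][1] + B[1][1] = 4 + -1 = 3) = 3 (attained at k = 1)
  C[1][0] = min over k of (A[1][0] + B[0][0] = 9 + -1 = 8, A[1][1] + B[1][0] = 4 + 9 = 13) = 8 (attained at k = 0)
  C[1][1] = min over k of (A[1][0] + B[0][1] = 9 + 6 = 15, A[1][1] + B[1][1] = 4 + -1 = 3) = 3 (attained at k = 1)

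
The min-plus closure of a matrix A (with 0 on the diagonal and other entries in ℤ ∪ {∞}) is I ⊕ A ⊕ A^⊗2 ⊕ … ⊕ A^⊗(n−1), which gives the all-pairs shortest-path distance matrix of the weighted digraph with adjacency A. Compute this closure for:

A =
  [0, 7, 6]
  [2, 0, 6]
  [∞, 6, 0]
Closure =
  [0, 7, 6]
  [2, 0, 6]
  [8, 6, 0]

This is the Floyd-Warshall all-pairs shortest-path computation. For each intermediate vertex k = 0, 1, …, 2, update dist[i][j] ← min(dist[i][j], dist[i][k] + dist[k][j]). The final matrix gives, for each (i, j), the minimum total weight of any directed path from i to j (possibly empty when i = j).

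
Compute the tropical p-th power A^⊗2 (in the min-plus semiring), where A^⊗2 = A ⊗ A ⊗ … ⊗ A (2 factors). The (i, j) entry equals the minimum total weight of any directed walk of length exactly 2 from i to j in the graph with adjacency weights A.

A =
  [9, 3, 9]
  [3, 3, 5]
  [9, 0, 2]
A^⊗2 =
  [6, 6, 8]
  [6, 5, 7]
  [3, 2, 4]

Each entry (A^⊗2)_ij equals the minimum over all length-2 walks i = v_0 → v_1 → … → v_2 = j of Σ_t A[v_t][v_{t+1}]. For example, for (i, j) = (0, 2) we minimise over 3 possible intermediate vertex sequences; the minimum is 8, attained along the walk 0 → 1 → 2.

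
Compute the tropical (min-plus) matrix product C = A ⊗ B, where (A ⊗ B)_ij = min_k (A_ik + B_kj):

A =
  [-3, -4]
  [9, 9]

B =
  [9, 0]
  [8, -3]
A ⊗ B =
  [4, -7]
  [17, 6]

Apply the min-plus product entry-by-entry:
  C[0][0] = min over k of (A[0][0] + B[0][0] = -3 + 9 = 6, A[0][1] + B[1][0] = -4 + 8 = 4) = 4 (attained at k = 1)
  C[0][1] = min over k of (A[0][0] + B[0][1] = -3 + 0 = -3, A[0][1] + B[1][1] = -4 + -3 = -7) = -7 (attained at k = 1)
  C[1][0] = min over k of (A[1][0] + B[0][0] = 9 + 9 = 18, A[1][1] + B[1][0] = 9 + 8 = 17) = 17 (attained at k = 1)
  C[1][1] = min over k of (A[1][0] + B[0][1] = 9 + 0 = 9, A[1][1] + B[1][1] = 9 + -3 = 6) = 6 (attained at k = 1)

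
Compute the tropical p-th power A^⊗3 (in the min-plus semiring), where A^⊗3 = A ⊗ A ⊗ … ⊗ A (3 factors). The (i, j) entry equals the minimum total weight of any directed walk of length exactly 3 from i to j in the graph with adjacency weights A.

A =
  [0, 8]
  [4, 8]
A^⊗3 =
  [0, 8]
  [4, 12]

Each entry (A^⊗3)_ij equals the minimum over all length-3 walks i = v_0 → v_1 → … → v_3 = j of Σ_t A[v_t][v_{t+1}]. For example, for (i, j) = (0, 1) we minimise over 4 possible intermediate vertex sequences; the minimum is 8, attained along the walk 0 → 0 → 0 → 1.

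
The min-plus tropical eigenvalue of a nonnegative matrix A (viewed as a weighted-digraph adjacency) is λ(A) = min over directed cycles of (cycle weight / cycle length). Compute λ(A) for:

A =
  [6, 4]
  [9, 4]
λ(A) = 4

Enumerate directed cycles and compute their means (weight / length). Sample:
  cycle 0 → 0: weight = 6, length = 1, mean = 6/1 ≈ 6.000
  cycle 1 → 1: weight = 4, length = 1, mean = 4/1 ≈ 4.000
  cycle 0 → 1 → 0: weight = 13, length = 2, mean = 13/2 ≈ 6.500
  cycle 1 → 0 → 1: weight = 13, length = 2, mean = 13/2 ≈ 6.500
Minimum mean = 4.000, attained e.g. along the cycle 1 → 1 with weight 4 and length 1. So λ(A) = 4/1 = 4.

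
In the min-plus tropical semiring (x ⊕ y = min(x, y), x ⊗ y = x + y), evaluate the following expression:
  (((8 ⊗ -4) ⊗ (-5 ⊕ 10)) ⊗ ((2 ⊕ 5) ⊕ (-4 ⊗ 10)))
(((8 ⊗ -4) ⊗ (-5 ⊕ 10)) ⊗ ((2 ⊕ 5) ⊕ (-4 ⊗ 10))) = 1

Expand innermost to outermost. Recall ⊕ takes the minimum of its arguments and ⊗ takes their sum. Working out the expression (((8 ⊗ -4) ⊗ (-5 ⊕ 10)) ⊗ ((2 ⊕ 5) ⊕ (-4 ⊗ 10))) gives 1.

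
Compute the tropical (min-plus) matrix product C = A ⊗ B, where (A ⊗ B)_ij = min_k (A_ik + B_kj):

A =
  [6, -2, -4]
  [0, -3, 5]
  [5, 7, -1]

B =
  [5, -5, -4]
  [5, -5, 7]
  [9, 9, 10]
A ⊗ B =
  [3, -7, 2]
  [2, -8, -4]
  [8, 0, 1]

Apply the min-plus product entry-by-entry:
  C[0][0] = min over k of (A[0][0] + B[0][0] = 6 + 5 = 11, A[0][1] + B[1][0] = -2 + 5 = 3, A[0][2] + B[2][0] = -4 + 9 = 5) = 3 (attained at k = 1)
  C[0][1] = min over k of (A[0][0] + B[0][1] = 6 + -5 = 1, A[0][1] + B[1][1] = -2 + -5 = -7, A[0][2] + B[2][1] = -4 + 9 = 5) = -7 (attained at k = 1)
  C[0][2] = min over k of (A[0][0] + B[0][2] = 6 + -4 = 2, A[0][1] + B[1][2] = -2 + 7 = 5, A[0][2] + B[2][2] = -4 + 10 = 6) = 2 (attained at k = 0)
  C[1][0] = min over k of (A[1][0] + B[0][0] = 0 + 5 = 5, A[1][1] + B[1][0] = -3 + 5 = 2, A[1][2] + B[2][0] = 5 + 9 = 14) = 2 (attained at k = 1)
  C[1][1] = min over k of (A[1][0] + B[0][1] = 0 + -5 = -5, A[1][1] + B[1][1] = -3 + -5 = -8, A[1][2] + B[2][1] = 5 + 9 = 14) = -8 (attained at k = 1)
  C[1][2] = min over k of (A[1][0] + B[0][2] = 0 + -4 = -4, A[1][1] + B[1][2] = -3 + 7 = 4, A[1][2] + B[2][2] = 5 + 10 = 15) = -4 (attained at k = 0)
  C[2][0] = min over k of (A[2][0] + B[0][0] = 5 + 5 = 10, A[2][1] + B[1][0] = 7 + 5 = 12, A[2][2] + B[2][0] = -1 + 9 = 8) = 8 (attained at k = 2)
  C[2][1] = min over k of (A[2][0] + B[0][1] = 5 + -5 = 0, A[2][1] + B[1][1] = 7 + -5 = 2, A[2][2] + B[2][1] = -1 + 9 = 8) = 0 (attained at k = 0)
  C[2][2] = min over k of (A[2][0] + B[0][2] = 5 + -4 = 1, A[2][1] + B[1][2] = 7 + 7 = 14, A[2][2] + B[2][2] = -1 + 10 = 9) = 1 (attained at k = 0)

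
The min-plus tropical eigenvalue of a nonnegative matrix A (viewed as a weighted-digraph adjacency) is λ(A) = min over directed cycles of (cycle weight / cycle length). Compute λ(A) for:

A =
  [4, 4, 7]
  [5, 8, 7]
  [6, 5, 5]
λ(A) = 4

Enumerate directed cycles and compute their means (weight / length). Sample:
  cycle 0 → 0: weight = 4, length = 1, mean = 4/1 ≈ 4.000
  cycle 1 → 1: weight = 8, length = 1, mean = 8/1 ≈ 8.000
  cycle 2 → 2: weight = 5, length = 1, mean = 5/1 ≈ 5.000
  cycle 0 → 1 → 0: weight = 9, length = 2, mean = 9/2 ≈ 4.500
  cycle 0 → 2 → 0: weight = 13, length = 2, mean = 13/2 ≈ 6.500
  cycle 1 → 0 → 1: weight = 9, length = 2, mean = 9/2 ≈ 4.500
Minimum mean = 4.000, attained e.g. along the cycle 0 → 0 with weight 4 and length 1. So λ(A) = 4/1 = 4.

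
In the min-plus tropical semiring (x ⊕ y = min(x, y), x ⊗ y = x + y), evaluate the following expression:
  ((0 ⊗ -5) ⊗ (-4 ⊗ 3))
((0 ⊗ -5) ⊗ (-4 ⊗ 3)) = -6

Expand innermost to outermost. Recall ⊕ takes the minimum of its arguments and ⊗ takes their sum. Working out the expression ((0 ⊗ -5) ⊗ (-4 ⊗ 3)) gives -6.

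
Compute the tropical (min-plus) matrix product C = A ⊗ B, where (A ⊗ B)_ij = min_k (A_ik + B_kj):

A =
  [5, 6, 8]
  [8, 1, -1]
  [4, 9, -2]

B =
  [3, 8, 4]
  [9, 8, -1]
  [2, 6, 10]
A ⊗ B =
  [8, 13, 5]
  [1, 5, 0]
  [0, 4, 8]

Apply the min-plus product entry-by-entry:
  C[0][0] = min over k of (A[0][0] + B[0][0] = 5 + 3 = 8, A[0][1] + B[1][0] = 6 + 9 = 15, A[0][2] + B[2][0] = 8 + 2 = 10) = 8 (attained at k = 0)
  C[0][1] = min over k of (A[0][0] + B[0][1] = 5 + 8 = 13, A[0][1] + B[1][1] = 6 + 8 = 14, A[0][2] + B[2][1] = 8 + 6 = 14) = 13 (attained at k = 0)
  C[0][2] = min over k of (A[0][0] + B[0][2] = 5 + 4 = 9, A[0][1] + B[1][2] = 6 + -1 = 5, A[0][2] + B[2][2] = 8 + 10 = 18) = 5 (attained at k = 1)
  C[1][0] = min over k of (A[1][0] + B[0][0] = 8 + 3 = 11, A[1][1] + B[1][0] = 1 + 9 = 10, A[1][2] + B[2][0] = -1 + 2 = 1) = 1 (attained at k = 2)
  C[1][1] = min over k of (A[1][0] + B[0][1] = 8 + 8 = 16, A[1][1] + B[1][1] = 1 + 8 = 9, A[1][2] + B[2][1] = -1 + 6 = 5) = 5 (attained at k = 2)
  C[1][2] = min over k of (A[1][0] + B[0][2] = 8 + 4 = 12, A[1][1] + B[1][2] = 1 + -1 = 0, A[1][2] + B[2][2] = -1 + 10 = 9) = 0 (attained at k = 1)
  C[2][0] = min over k of (A[2][0] + B[0][0] = 4 + 3 = 7, A[2][1] + B[1][0] = 9 + 9 = 18, A[2][2] + B[2][0] = -2 + 2 = 0) = 0 (attained at k = 2)
  C[2][1] = min over k of (A[2][0] + B[0][1] = 4 + 8 = 12, A[2][1] + B[1][1] = 9 + 8 = 17, A[2][2] + B[2][1] = -2 + 6 = 4) = 4 (attained at k = 2)
  C[2][2] = min over k of (A[2][0] + B[0][2] = 4 + 4 = 8, A[2][1] + B[1][2] = 9 + -1 = 8, A[2][2] + B[2][2] = -2 + 10 = 8) = 8 (attained at k = 0)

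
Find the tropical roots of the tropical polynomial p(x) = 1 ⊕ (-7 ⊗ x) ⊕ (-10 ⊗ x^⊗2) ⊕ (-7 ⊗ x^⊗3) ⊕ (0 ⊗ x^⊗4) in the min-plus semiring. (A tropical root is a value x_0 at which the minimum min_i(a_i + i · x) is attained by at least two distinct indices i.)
Roots: {-7, -3, 3, 8}

Each tropical root is a break point of the lower envelope of the lines y = a_i + i · x (there are 5 lines, with slopes 0, 1, ..., 4). Only the lines that attain the minimum somewhere contribute to roots; other lines are dominated. Here the surviving (envelope) indices are i = 4, i = 3, i = 2, i = 1, i = 0.
Intersections between consecutive envelope lines give the roots: for adjacent envelope indices i < j the intersection is x = (a_i − a_j) / (j − i). Reading off the sorted break points: {-7, -3, 3, 8}.
Verification: at each break x_0, at least two indices attain the minimum of min_i(a_i + i · x_0).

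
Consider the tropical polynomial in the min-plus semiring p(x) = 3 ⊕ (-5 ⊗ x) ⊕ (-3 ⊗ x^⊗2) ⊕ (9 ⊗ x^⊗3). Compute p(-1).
p(-1) = -6

A tropical monomial a ⊗ x^⊗i evaluates to a + i · x. Evaluating each term at x = -1:
  Term 0 contributes 3 + 0 · -1 = 3
  Term 1 contributes -5 + 1 · -1 = -6
  Term 2 contributes -3 + 2 · -1 = -5
  Term 3 contributes 9 + 3 · -1 = 6
p(-1) = ⊕ of these = min[3, -6, -5, 6] = -6.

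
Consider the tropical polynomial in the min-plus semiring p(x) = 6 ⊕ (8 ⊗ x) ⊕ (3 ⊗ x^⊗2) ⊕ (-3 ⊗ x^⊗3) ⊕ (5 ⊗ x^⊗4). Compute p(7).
p(7) = 6

A tropical monomial a ⊗ x^⊗i evaluates to a + i · x. Evaluating each term at x = 7:
  Term 0 contributes 6 + 0 · 7 = 6
  Term 1 contributes 8 + 1 · 7 = 15
  Term 2 contributes 3 + 2 · 7 = 17
  Term 3 contributes -3 + 3 · 7 = 18
  Term 4 contributes 5 + 4 · 7 = 33
p(7) = ⊕ of these = min[6, 15, 17, 18, 33] = 6.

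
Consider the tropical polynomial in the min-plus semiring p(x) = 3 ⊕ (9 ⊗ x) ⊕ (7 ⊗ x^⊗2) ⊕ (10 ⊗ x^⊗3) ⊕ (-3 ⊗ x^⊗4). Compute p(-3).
p(-3) = -15

A tropical monomial a ⊗ x^⊗i evaluates to a + i · x. Evaluating each term at x = -3:
  Term 0 contributes 3 + 0 · -3 = 3
  Term 1 contributes 9 + 1 · -3 = 6
  Term 2 contributes 7 + 2 · -3 = 1
  Term 3 contributes 10 + 3 · -3 = 1
  Term 4 contributes -3 + 4 · -3 = -15
p(-3) = ⊕ of these = min[3, 6, 1, 1, -15] = -15.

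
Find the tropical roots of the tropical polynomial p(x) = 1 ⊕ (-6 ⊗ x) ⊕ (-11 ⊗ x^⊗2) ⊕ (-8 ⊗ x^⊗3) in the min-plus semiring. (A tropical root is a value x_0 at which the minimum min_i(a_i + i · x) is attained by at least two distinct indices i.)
Roots: {-3, 5, 7}

Each tropical root is a break point of the lower envelope of the lines y = a_i + i · x (there are 4 lines, with slopes 0, 1, ..., 3). Only the lines that attain the minimum somewhere contribute to roots; other lines are dominated. Here the surviving (envelope) indices are i = 3, i = 2, i = 1, i = 0.
Intersections between consecutive envelope lines give the roots: for adjacent envelope indices i < j the intersection is x = (a_i − a_j) / (j − i). Reading off the sorted break points: {-3, 5, 7}.
Verification: at each break x_0, at least two indices attain the minimum of min_i(a_i + i · x_0).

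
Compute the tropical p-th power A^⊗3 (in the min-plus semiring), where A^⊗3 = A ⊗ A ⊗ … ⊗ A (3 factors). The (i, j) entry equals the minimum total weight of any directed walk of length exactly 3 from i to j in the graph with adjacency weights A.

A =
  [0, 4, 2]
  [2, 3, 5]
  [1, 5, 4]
A^⊗3 =
  [0, 4, 2]
  [2, 6, 4]
  [1, 5, 3]

Each entry (A^⊗3)_ij equals the minimum over all length-3 walks i = v_0 → v_1 → … → v_3 = j of Σ_t A[v_t][v_{t+1}]. For example, for (i, j) = (0, 2) we minimise over 9 possible intermediate vertex sequences; the minimum is 2, attained along the walk 0 → 0 → 0 → 2.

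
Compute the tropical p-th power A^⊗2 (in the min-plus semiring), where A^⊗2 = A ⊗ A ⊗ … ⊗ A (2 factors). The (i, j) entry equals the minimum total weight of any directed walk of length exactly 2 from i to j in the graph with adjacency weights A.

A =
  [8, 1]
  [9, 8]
A^⊗2 =
  [10, 9]
  [17, 10]

Each entry (A^⊗2)_ij equals the minimum over all length-2 walks i = v_0 → v_1 → … → v_2 = j of Σ_t A[v_t][v_{t+1}]. For example, for (i, j) = (0, 1) we minimise over 2 possible intermediate vertex sequences; the minimum is 9, attained along the walk 0 → 0 → 1.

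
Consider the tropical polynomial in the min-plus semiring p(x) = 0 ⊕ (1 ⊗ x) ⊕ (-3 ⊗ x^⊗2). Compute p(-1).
p(-1) = -5

A tropical monomial a ⊗ x^⊗i evaluates to a + i · x. Evaluating each term at x = -1:
  Term 0 contributes 0 + 0 · -1 = 0
  Term 1 contributes 1 + 1 · -1 = 0
  Term 2 contributes -3 + 2 · -1 = -5
p(-1) = ⊕ of these = min[0, 0, -5] = -5.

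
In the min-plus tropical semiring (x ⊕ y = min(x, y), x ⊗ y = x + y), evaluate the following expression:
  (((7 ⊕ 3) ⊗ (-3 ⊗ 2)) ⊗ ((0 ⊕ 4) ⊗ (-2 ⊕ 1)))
(((7 ⊕ 3) ⊗ (-3 ⊗ 2)) ⊗ ((0 ⊕ 4) ⊗ (-2 ⊕ 1))) = 0

Expand innermost to outermost. Recall ⊕ takes the minimum of its arguments and ⊗ takes their sum. Working out the expression (((7 ⊕ 3) ⊗ (-3 ⊗ 2)) ⊗ ((0 ⊕ 4) ⊗ (-2 ⊕ 1))) gives 0.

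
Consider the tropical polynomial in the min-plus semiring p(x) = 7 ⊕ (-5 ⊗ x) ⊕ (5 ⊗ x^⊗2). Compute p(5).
p(5) = 0

A tropical monomial a ⊗ x^⊗i evaluates to a + i · x. Evaluating each term at x = 5:
  Term 0 contributes 7 + 0 · 5 = 7
  Term 1 contributes -5 + 1 · 5 = 0
  Term 2 contributes 5 + 2 · 5 = 15
p(5) = ⊕ of these = min[7, 0, 15] = 0.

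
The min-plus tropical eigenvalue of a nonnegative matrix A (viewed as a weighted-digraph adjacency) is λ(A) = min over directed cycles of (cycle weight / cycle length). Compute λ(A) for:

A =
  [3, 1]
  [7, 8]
λ(A) = 3

Enumerate directed cycles and compute their means (weight / length). Sample:
  cycle 0 → 0: weight = 3, length = 1, mean = 3/1 ≈ 3.000
  cycle 1 → 1: weight = 8, length = 1, mean = 8/1 ≈ 8.000
  cycle 0 → 1 → 0: weight = 8, length = 2, mean = 8/2 ≈ 4.000
  cycle 1 → 0 → 1: weight = 8, length = 2, mean = 8/2 ≈ 4.000
Minimum mean = 3.000, attained e.g. along the cycle 0 → 0 with weight 3 and length 1. So λ(A) = 3/1 = 3.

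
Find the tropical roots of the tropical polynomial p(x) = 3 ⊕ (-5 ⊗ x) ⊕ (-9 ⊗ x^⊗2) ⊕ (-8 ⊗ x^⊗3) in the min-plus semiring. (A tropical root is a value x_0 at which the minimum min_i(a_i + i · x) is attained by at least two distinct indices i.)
Roots: {-1, 4, 8}

Each tropical root is a break point of the lower envelope of the lines y = a_i + i · x (there are 4 lines, with slopes 0, 1, ..., 3). Only the lines that attain the minimum somewhere contribute to roots; other lines are dominated. Here the surviving (envelope) indices are i = 3, i = 2, i = 1, i = 0.
Intersections between consecutive envelope lines give the roots: for adjacent envelope indices i < j the intersection is x = (a_i − a_j) / (j − i). Reading off the sorted break points: {-1, 4, 8}.
Verification: at each break x_0, at least two indices attain the minimum of min_i(a_i + i · x_0).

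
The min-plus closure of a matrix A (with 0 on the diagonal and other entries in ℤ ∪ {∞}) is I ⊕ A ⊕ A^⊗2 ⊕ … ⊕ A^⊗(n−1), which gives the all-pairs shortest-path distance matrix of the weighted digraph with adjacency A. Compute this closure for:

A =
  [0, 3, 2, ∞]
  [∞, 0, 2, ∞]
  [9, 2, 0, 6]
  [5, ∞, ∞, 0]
Closure =
  [0, 3, 2, 8]
  [11, 0, 2, 8]
  [9, 2, 0, 6]
  [5, 8, 7, 0]

This is the Floyd-Warshall all-pairs shortest-path computation. For each intermediate vertex k = 0, 1, …, 3, update dist[i][j] ← min(dist[i][j], dist[i][k] + dist[k][j]). The final matrix gives, for each (i, j), the minimum total weight of any directed path from i to j (possibly empty when i = j).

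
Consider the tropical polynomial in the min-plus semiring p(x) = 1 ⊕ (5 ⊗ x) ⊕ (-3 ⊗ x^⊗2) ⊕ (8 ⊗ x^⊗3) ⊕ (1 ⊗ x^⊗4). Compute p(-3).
p(-3) = -11

A tropical monomial a ⊗ x^⊗i evaluates to a + i · x. Evaluating each term at x = -3:
  Term 0 contributes 1 + 0 · -3 = 1
  Term 1 contributes 5 + 1 · -3 = 2
  Term 2 contributes -3 + 2 · -3 = -9
  Term 3 contributes 8 + 3 · -3 = -1
  Term 4 contributes 1 + 4 · -3 = -11
p(-3) = ⊕ of these = min[1, 2, -9, -1, -11] = -11.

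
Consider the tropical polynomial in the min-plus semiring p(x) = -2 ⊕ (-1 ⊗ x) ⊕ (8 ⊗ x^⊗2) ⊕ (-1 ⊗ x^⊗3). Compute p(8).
p(8) = -2

A tropical monomial a ⊗ x^⊗i evaluates to a + i · x. Evaluating each term at x = 8:
  Term 0 contributes -2 + 0 · 8 = -2
  Term 1 contributes -1 + 1 · 8 = 7
  Term 2 contributes 8 + 2 · 8 = 24
  Term 3 contributes -1 + 3 · 8 = 23
p(8) = ⊕ of these = min[-2, 7, 24, 23] = -2.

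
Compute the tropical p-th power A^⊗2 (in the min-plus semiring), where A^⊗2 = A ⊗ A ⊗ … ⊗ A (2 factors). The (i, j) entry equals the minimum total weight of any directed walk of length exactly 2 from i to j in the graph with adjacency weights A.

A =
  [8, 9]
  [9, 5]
A^⊗2 =
  [16, 14]
  [14, 10]

Each entry (A^⊗2)_ij equals the minimum over all length-2 walks i = v_0 → v_1 → … → v_2 = j of Σ_t A[v_t][v_{t+1}]. For example, for (i, j) = (0, 1) we minimise over 2 possible intermediate vertex sequences; the minimum is 14, attained along the walk 0 → 1 → 1.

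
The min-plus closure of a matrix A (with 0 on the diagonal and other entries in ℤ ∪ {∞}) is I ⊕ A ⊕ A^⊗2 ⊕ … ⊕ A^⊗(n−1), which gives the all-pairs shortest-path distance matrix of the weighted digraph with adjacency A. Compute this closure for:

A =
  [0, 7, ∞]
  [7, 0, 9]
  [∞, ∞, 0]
Closure =
  [0, 7, 16]
  [7, 0, 9]
  [∞, ∞, 0]

This is the Floyd-Warshall all-pairs shortest-path computation. For each intermediate vertex k = 0, 1, …, 2, update dist[i][j] ← min(dist[i][j], dist[i][k] + dist[k][j]). The final matrix gives, for each (i, j), the minimum total weight of any directed path from i to j (possibly empty when i = j).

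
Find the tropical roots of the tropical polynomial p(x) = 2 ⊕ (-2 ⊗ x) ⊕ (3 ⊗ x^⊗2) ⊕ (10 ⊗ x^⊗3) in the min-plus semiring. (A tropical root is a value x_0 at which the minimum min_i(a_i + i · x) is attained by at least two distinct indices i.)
Roots: {-7, -5, 4}

Each tropical root is a break point of the lower envelope of the lines y = a_i + i · x (there are 4 lines, with slopes 0, 1, ..., 3). Only the lines that attain the minimum somewhere contribute to roots; other lines are dominated. Here the surviving (envelope) indices are i = 3, i = 2, i = 1, i = 0.
Intersections between consecutive envelope lines give the roots: for adjacent envelope indices i < j the intersection is x = (a_i − a_j) / (j − i). Reading off the sorted break points: {-7, -5, 4}.
Verification: at each break x_0, at least two indices attain the minimum of min_i(a_i + i · x_0).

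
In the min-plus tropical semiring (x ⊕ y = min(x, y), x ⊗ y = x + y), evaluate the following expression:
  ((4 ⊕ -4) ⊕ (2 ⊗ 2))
((4 ⊕ -4) ⊕ (2 ⊗ 2)) = -4

Expand innermost to outermost. Recall ⊕ takes the minimum of its arguments and ⊗ takes their sum. Working out the expression ((4 ⊕ -4) ⊕ (2 ⊗ 2)) gives -4.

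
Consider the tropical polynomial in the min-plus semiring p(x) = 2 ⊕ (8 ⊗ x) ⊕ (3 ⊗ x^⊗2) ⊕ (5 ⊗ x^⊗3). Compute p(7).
p(7) = 2

A tropical monomial a ⊗ x^⊗i evaluates to a + i · x. Evaluating each term at x = 7:
  Term 0 contributes 2 + 0 · 7 = 2
  Term 1 contributes 8 + 1 · 7 = 15
  Term 2 contributes 3 + 2 · 7 = 17
  Term 3 contributes 5 + 3 · 7 = 26
p(7) = ⊕ of these = min[2, 15, 17, 26] = 2.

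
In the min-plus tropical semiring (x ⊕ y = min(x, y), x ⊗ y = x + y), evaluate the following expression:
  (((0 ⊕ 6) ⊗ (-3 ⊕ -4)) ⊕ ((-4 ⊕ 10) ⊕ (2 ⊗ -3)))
(((0 ⊕ 6) ⊗ (-3 ⊕ -4)) ⊕ ((-4 ⊕ 10) ⊕ (2 ⊗ -3))) = -4

Expand innermost to outermost. Recall ⊕ takes the minimum of its arguments and ⊗ takes their sum. Working out the expression (((0 ⊕ 6) ⊗ (-3 ⊕ -4)) ⊕ ((-4 ⊕ 10) ⊕ (2 ⊗ -3))) gives -4.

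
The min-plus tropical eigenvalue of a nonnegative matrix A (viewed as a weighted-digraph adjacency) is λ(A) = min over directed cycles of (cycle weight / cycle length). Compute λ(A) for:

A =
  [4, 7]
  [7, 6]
λ(A) = 4

Enumerate directed cycles and compute their means (weight / length). Sample:
  cycle 0 → 0: weight = 4, length = 1, mean = 4/1 ≈ 4.000
  cycle 1 → 1: weight = 6, length = 1, mean = 6/1 ≈ 6.000
  cycle 0 → 1 → 0: weight = 14, length = 2, mean = 14/2 ≈ 7.000
  cycle 1 → 0 → 1: weight = 14, length = 2, mean = 14/2 ≈ 7.000
Minimum mean = 4.000, attained e.g. along the cycle 0 → 0 with weight 4 and length 1. So λ(A) = 4/1 = 4.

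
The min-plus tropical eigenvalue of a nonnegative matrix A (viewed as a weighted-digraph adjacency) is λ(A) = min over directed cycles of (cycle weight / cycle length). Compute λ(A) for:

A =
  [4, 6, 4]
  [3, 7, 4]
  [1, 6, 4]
λ(A) = 5/2

Enumerate directed cycles and compute their means (weight / length). Sample:
  cycle 0 → 0: weight = 4, length = 1, mean = 4/1 ≈ 4.000
  cycle 1 → 1: weight = 7, length = 1, mean = 7/1 ≈ 7.000
  cycle 2 → 2: weight = 4, length = 1, mean = 4/1 ≈ 4.000
  cycle 0 → 1 → 0: weight = 9, length = 2, mean = 9/2 ≈ 4.500
  cycle 0 → 2 → 0: weight = 5, length = 2, mean = 5/2 ≈ 2.500
  cycle 1 → 0 → 1: weight = 9, length = 2, mean = 9/2 ≈ 4.500
Minimum mean = 2.500, attained e.g. along the cycle 0 → 2 → 0 with weight 5 and length 2. So λ(A) = 5/2 = 5/2.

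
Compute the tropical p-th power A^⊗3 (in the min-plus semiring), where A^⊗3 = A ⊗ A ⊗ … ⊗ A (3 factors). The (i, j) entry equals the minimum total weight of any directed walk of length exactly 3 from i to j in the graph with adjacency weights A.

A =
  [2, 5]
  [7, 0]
A^⊗3 =
  [6, 5]
  [7, 0]

Each entry (A^⊗3)_ij equals the minimum over all length-3 walks i = v_0 → v_1 → … → v_3 = j of Σ_t A[v_t][v_{t+1}]. For example, for (i, j) = (0, 1) we minimise over 4 possible intermediate vertex sequences; the minimum is 5, attained along the walk 0 → 1 → 1 → 1.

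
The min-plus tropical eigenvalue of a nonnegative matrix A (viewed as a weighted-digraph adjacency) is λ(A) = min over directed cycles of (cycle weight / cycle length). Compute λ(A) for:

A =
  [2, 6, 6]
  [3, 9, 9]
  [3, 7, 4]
λ(A) = 2

Enumerate directed cycles and compute their means (weight / length). Sample:
  cycle 0 → 0: weight = 2, length = 1, mean = 2/1 ≈ 2.000
  cycle 1 → 1: weight = 9, length = 1, mean = 9/1 ≈ 9.000
  cycle 2 → 2: weight = 4, length = 1, mean = 4/1 ≈ 4.000
  cycle 0 → 1 → 0: weight = 9, length = 2, mean = 9/2 ≈ 4.500
  cycle 0 → 2 → 0: weight = 9, length = 2, mean = 9/2 ≈ 4.500
  cycle 1 → 0 → 1: weight = 9, length = 2, mean = 9/2 ≈ 4.500
Minimum mean = 2.000, attained e.g. along the cycle 0 → 0 with weight 2 and length 1. So λ(A) = 2/1 = 2.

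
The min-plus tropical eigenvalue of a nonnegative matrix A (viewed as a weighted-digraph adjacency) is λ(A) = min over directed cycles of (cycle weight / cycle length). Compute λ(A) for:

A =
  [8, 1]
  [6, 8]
λ(A) = 7/2

Enumerate directed cycles and compute their means (weight / length). Sample:
  cycle 0 → 0: weight = 8, length = 1, mean = 8/1 ≈ 8.000
  cycle 1 → 1: weight = 8, length = 1, mean = 8/1 ≈ 8.000
  cycle 0 → 1 → 0: weight = 7, length = 2, mean = 7/2 ≈ 3.500
  cycle 1 → 0 → 1: weight = 7, length = 2, mean = 7/2 ≈ 3.500
Minimum mean = 3.500, attained e.g. along the cycle 0 → 1 → 0 with weight 7 and length 2. So λ(A) = 7/2 = 7/2.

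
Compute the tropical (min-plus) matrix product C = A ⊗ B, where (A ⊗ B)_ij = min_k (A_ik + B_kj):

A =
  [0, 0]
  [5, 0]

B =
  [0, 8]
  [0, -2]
A ⊗ B =
  [0, -2]
  [0, -2]

Apply the min-plus product entry-by-entry:
  C[0][0] = min over k of (A[0][0] + B[0][0] = 0 + 0 = 0, A[0][1] + B[1][0] = 0 + 0 = 0) = 0 (attained at k = 0)
  C[0][1] = min over k of (A[0][0] + B[0][1] = 0 + 8 = 8, A[0][1] + B[1][1] = 0 + -2 = -2) = -2 (attained at k = 1)
  C[1][0] = min over k of (A[1][0] + B[0][0] = 5 + 0 = 5, A[1][1] + B[1][0] = 0 + 0 = 0) = 0 (attained at k = 1)
  C[1][1] = min over k of (A[1][0] + B[0][1] = 5 + 8 = 13, A[1][1] + B[1][1] = 0 + -2 = -2) = -2 (attained at k = 1)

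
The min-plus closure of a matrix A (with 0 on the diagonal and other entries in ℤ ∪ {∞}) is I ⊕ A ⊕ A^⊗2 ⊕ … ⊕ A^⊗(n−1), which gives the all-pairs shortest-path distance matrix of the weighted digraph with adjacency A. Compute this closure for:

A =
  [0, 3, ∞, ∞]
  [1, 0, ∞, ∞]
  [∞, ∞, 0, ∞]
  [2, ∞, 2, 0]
Closure =
  [0, 3, ∞, ∞]
  [1, 0, ∞, ∞]
  [∞, ∞, 0, ∞]
  [2, 5, 2, 0]

This is the Floyd-Warshall all-pairs shortest-path computation. For each intermediate vertex k = 0, 1, …, 3, update dist[i][j] ← min(dist[i][j], dist[i][k] + dist[k][j]). The final matrix gives, for each (i, j), the minimum total weight of any directed path from i to j (possibly empty when i = j).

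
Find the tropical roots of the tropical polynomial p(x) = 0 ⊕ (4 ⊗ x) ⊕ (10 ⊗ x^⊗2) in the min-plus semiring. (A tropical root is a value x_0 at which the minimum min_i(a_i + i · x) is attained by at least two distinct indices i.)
Roots: {-6, -4}

Each tropical root is a break point of the lower envelope of the lines y = a_i + i · x (there are 3 lines, with slopes 0, 1, ..., 2). Only the lines that attain the minimum somewhere contribute to roots; other lines are dominated. Here the surviving (envelope) indices are i = 2, i = 1, i = 0.
Intersections between consecutive envelope lines give the roots: for adjacent envelope indices i < j the intersection is x = (a_i − a_j) / (j − i). Reading off the sorted break points: {-6, -4}.
Verification: at each break x_0, at least two indices attain the minimum of min_i(a_i + i · x_0).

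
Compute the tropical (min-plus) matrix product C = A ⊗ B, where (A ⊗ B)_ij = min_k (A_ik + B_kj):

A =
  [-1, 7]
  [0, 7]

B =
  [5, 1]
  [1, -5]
A ⊗ B =
  [4, 0]
  [5, 1]

Apply the min-plus product entry-by-entry:
  C[0][0] = min over k of (A[0][0] + B[0][0] = -1 + 5 = 4, A[0][1] + B[1][0] = 7 + 1 = 8) = 4 (attained at k = 0)
  C[0][1] = min over k of (A[0][0] + B[0][1] = -1 + 1 = 0, A[0][1] + B[1][1] = 7 + -5 = 2) = 0 (attained at k = 0)
  C[1][0] = min over k of (A[1][0] + B[0][0] = 0 + 5 = 5, A[1][1] + B[1][0] = 7 + 1 = 8) = 5 (attained at k = 0)
  C[1][1] = min over k of (A[1][0] + B[0][1] = 0 + 1 = 1, A[1][1] + B[1][1] = 7 + -5 = 2) = 1 (attained at k = 0)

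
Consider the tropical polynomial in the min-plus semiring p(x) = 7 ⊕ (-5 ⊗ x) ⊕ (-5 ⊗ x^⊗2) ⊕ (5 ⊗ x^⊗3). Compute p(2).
p(2) = -3

A tropical monomial a ⊗ x^⊗i evaluates to a + i · x. Evaluating each term at x = 2:
  Term 0 contributes 7 + 0 · 2 = 7
  Term 1 contributes -5 + 1 · 2 = -3
  Term 2 contributes -5 + 2 · 2 = -1
  Term 3 contributes 5 + 3 · 2 = 11
p(2) = ⊕ of these = min[7, -3, -1, 11] = -3.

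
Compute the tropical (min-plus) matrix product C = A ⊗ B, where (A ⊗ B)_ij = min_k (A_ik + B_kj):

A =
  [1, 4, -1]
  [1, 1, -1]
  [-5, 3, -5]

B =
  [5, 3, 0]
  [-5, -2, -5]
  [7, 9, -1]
A ⊗ B =
  [-1, 2, -2]
  [-4, -1, -4]
  [-2, -2, -6]

Apply the min-plus product entry-by-entry:
  C[0][0] = min over k of (A[0][0] + B[0][0] = 1 + 5 = 6, A[0][1] + B[1][0] = 4 + -5 = -1, A[0][2] + B[2][0] = -1 + 7 = 6) = -1 (attained at k = 1)
  C[0][1] = min over k of (A[0][0] + B[0][1] = 1 + 3 = 4, A[0][1] + B[1][1] = 4 + -2 = 2, A[0][2] + B[2][1] = -1 + 9 = 8) = 2 (attained at k = 1)
  C[0][2] = min over k of (A[0][0] + B[0][2] = 1 + 0 = 1, A[0][1] + B[1][2] = 4 + -5 = -1, A[0][2] + B[2][2] = -1 + -1 = -2) = -2 (attained at k = 2)
  C[1][0] = min over k of (A[1][0] + B[0][0] = 1 + 5 = 6, A[1][1] + B[1][0] = 1 + -5 = -4, A[1][2] + B[2][0] = -1 + 7 = 6) = -4 (attained at k = 1)
  C[1][1] = min over k of (A[1][0] + B[0][1] = 1 + 3 = 4, A[1][1] + B[1][1] = 1 + -2 = -1, A[1][2] + B[2][1] = -1 + 9 = 8) = -1 (attained at k = 1)
  C[1][2] = min over k of (A[1][0] + B[0][2] = 1 + 0 = 1, A[1][1] + B[1][2] = 1 + -5 = -4, A[1][2] + B[2][2] = -1 + -1 = -2) = -4 (attained at k = 1)
  C[2][0] = min over k of (A[2][0] + B[0][0] = -5 + 5 = 0, A[2][1] + B[1][0] = 3 + -5 = -2, A[2][2] + B[2][0] = -5 + 7 = 2) = -2 (attained at k = 1)
  C[2][1] = min over k of (A[2][0] + B[0][1] = -5 + 3 = -2, A[2][1] + B[1][1] = 3 + -2 = 1, A[2][2] + B[2][1] = -5 + 9 = 4) = -2 (attained at k = 0)
  C[2][2] = min over k of (A[2][0] + B[0][2] = -5 + 0 = -5, A[2][1] + B[1][2] = 3 + -5 = -2, A[2][2] + B[2][2] = -5 + -1 = -6) = -6 (attained at k = 2)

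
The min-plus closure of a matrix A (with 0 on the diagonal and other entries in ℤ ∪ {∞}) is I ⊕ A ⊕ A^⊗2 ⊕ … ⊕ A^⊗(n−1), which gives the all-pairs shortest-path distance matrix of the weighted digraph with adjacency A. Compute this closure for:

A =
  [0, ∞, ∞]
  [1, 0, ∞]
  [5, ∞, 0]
Closure =
  [0, ∞, ∞]
  [1, 0, ∞]
  [5, ∞, 0]

This is the Floyd-Warshall all-pairs shortest-path computation. For each intermediate vertex k = 0, 1, …, 2, update dist[i][j] ← min(dist[i][j], dist[i][k] + dist[k][j]). The final matrix gives, for each (i, j), the minimum total weight of any directed path from i to j (possibly empty when i = j).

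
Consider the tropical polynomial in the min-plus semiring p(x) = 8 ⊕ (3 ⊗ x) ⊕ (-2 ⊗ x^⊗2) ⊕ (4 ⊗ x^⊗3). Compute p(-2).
p(-2) = -6

A tropical monomial a ⊗ x^⊗i evaluates to a + i · x. Evaluating each term at x = -2:
  Term 0 contributes 8 + 0 · -2 = 8
  Term 1 contributes 3 + 1 · -2 = 1
  Term 2 contributes -2 + 2 · -2 = -6
  Term 3 contributes 4 + 3 · -2 = -2
p(-2) = ⊕ of these = min[8, 1, -6, -2] = -6.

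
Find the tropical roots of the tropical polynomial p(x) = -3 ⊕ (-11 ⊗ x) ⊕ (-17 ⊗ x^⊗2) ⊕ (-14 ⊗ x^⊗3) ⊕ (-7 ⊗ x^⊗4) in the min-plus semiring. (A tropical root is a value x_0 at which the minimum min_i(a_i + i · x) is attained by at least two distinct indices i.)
Roots: {-7, -3, 6, 8}

Each tropical root is a break point of the lower envelope of the lines y = a_i + i · x (there are 5 lines, with slopes 0, 1, ..., 4). Only the lines that attain the minimum somewhere contribute to roots; other lines are dominated. Here the surviving (envelope) indices are i = 4, i = 3, i = 2, i = 1, i = 0.
Intersections between consecutive envelope lines give the roots: for adjacent envelope indices i < j the intersection is x = (a_i − a_j) / (j − i). Reading off the sorted break points: {-7, -3, 6, 8}.
Verification: at each break x_0, at least two indices attain the minimum of min_i(a_i + i · x_0).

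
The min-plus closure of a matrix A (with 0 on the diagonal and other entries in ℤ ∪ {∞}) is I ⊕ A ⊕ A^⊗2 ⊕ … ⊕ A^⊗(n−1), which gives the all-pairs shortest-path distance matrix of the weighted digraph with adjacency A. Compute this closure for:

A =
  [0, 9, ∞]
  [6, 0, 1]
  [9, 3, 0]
Closure =
  [0, 9, 10]
  [6, 0, 1]
  [9, 3, 0]

This is the Floyd-Warshall all-pairs shortest-path computation. For each intermediate vertex k = 0, 1, …, 2, update dist[i][j] ← min(dist[i][j], dist[i][k] + dist[k][j]). The final matrix gives, for each (i, j), the minimum total weight of any directed path from i to j (possibly empty when i = j).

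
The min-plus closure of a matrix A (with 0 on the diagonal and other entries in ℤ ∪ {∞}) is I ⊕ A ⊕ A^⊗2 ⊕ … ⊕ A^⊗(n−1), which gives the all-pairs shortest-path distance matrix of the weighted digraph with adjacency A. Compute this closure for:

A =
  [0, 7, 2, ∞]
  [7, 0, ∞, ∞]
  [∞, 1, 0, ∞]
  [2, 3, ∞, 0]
Closure =
  [0, 3, 2, ∞]
  [7, 0, 9, ∞]
  [8, 1, 0, ∞]
  [2, 3, 4, 0]

This is the Floyd-Warshall all-pairs shortest-path computation. For each intermediate vertex k = 0, 1, …, 3, update dist[i][j] ← min(dist[i][j], dist[i][k] + dist[k][j]). The final matrix gives, for each (i, j), the minimum total weight of any directed path from i to j (possibly empty when i = j).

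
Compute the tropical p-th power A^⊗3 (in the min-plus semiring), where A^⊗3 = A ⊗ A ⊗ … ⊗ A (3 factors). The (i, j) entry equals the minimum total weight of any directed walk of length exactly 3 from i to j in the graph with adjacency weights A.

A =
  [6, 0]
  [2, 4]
A^⊗3 =
  [6, 2]
  [4, 6]

Each entry (A^⊗3)_ij equals the minimum over all length-3 walks i = v_0 → v_1 → … → v_3 = j of Σ_t A[v_t][v_{t+1}]. For example, for (i, j) = (0, 1) we minimise over 4 possible intermediate vertex sequences; the minimum is 2, attained along the walk 0 → 1 → 0 → 1.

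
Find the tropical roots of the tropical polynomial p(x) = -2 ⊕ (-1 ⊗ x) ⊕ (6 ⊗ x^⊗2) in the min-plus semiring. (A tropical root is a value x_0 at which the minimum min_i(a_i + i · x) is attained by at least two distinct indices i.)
Roots: {-7, -1}

Each tropical root is a break point of the lower envelope of the lines y = a_i + i · x (there are 3 lines, with slopes 0, 1, ..., 2). Only the lines that attain the minimum somewhere contribute to roots; other lines are dominated. Here the surviving (envelope) indices are i = 2, i = 1, i = 0.
Intersections between consecutive envelope lines give the roots: for adjacent envelope indices i < j the intersection is x = (a_i − a_j) / (j − i). Reading off the sorted break points: {-7, -1}.
Verification: at each break x_0, at least two indices attain the minimum of min_i(a_i + i · x_0).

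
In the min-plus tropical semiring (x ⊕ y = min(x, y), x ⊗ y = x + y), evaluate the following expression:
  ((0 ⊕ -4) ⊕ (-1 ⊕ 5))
((0 ⊕ -4) ⊕ (-1 ⊕ 5)) = -4

Expand innermost to outermost. Recall ⊕ takes the minimum of its arguments and ⊗ takes their sum. Working out the expression ((0 ⊕ -4) ⊕ (-1 ⊕ 5)) gives -4.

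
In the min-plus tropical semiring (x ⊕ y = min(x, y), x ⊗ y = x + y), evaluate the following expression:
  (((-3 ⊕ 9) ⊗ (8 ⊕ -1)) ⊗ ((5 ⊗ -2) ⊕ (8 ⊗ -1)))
(((-3 ⊕ 9) ⊗ (8 ⊕ -1)) ⊗ ((5 ⊗ -2) ⊕ (8 ⊗ -1))) = -1

Expand innermost to outermost. Recall ⊕ takes the minimum of its arguments and ⊗ takes their sum. Working out the expression (((-3 ⊕ 9) ⊗ (8 ⊕ -1)) ⊗ ((5 ⊗ -2) ⊕ (8 ⊗ -1))) gives -1.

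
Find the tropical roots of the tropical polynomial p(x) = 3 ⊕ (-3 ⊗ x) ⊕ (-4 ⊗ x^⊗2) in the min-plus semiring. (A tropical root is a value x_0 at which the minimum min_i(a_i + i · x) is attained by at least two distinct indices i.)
Roots: {1, 6}

Each tropical root is a break point of the lower envelope of the lines y = a_i + i · x (there are 3 lines, with slopes 0, 1, ..., 2). Only the lines that attain the minimum somewhere contribute to roots; other lines are dominated. Here the surviving (envelope) indices are i = 2, i = 1, i = 0.
Intersections between consecutive envelope lines give the roots: for adjacent envelope indices i < j the intersection is x = (a_i − a_j) / (j − i). Reading off the sorted break points: {1, 6}.
Verification: at each break x_0, at least two indices attain the minimum of min_i(a_i + i · x_0).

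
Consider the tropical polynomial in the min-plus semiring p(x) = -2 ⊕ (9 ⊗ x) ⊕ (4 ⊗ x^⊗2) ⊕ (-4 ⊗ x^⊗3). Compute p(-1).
p(-1) = -7

A tropical monomial a ⊗ x^⊗i evaluates to a + i · x. Evaluating each term at x = -1:
  Term 0 contributes -2 + 0 · -1 = -2
  Term 1 contributes 9 + 1 · -1 = 8
  Term 2 contributes 4 + 2 · -1 = 2
  Term 3 contributes -4 + 3 · -1 = -7
p(-1) = ⊕ of these = min[-2, 8, 2, -7] = -7.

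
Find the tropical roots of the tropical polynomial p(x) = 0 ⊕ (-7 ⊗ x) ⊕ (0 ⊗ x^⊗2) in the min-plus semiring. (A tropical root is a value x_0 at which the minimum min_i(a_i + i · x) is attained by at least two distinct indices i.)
Roots: {-7, 7}

Each tropical root is a break point of the lower envelope of the lines y = a_i + i · x (there are 3 lines, with slopes 0, 1, ..., 2). Only the lines that attain the minimum somewhere contribute to roots; other lines are dominated. Here the surviving (envelope) indices are i = 2, i = 1, i = 0.
Intersections between consecutive envelope lines give the roots: for adjacent envelope indices i < j the intersection is x = (a_i − a_j) / (j − i). Reading off the sorted break points: {-7, 7}.
Verification: at each break x_0, at least two indices attain the minimum of min_i(a_i + i · x_0).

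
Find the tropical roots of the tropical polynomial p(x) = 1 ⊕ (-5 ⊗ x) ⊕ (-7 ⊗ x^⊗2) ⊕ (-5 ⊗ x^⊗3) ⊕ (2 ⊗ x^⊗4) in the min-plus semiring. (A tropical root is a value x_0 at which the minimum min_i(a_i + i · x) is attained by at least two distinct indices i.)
Roots: {-7, -2, 2, 6}

Each tropical root is a break point of the lower envelope of the lines y = a_i + i · x (there are 5 lines, with slopes 0, 1, ..., 4). Only the lines that attain the minimum somewhere contribute to roots; other lines are dominated. Here the surviving (envelope) indices are i = 4, i = 3, i = 2, i = 1, i = 0.
Intersections between consecutive envelope lines give the roots: for adjacent envelope indices i < j the intersection is x = (a_i − a_j) / (j − i). Reading off the sorted break points: {-7, -2, 2, 6}.
Verification: at each break x_0, at least two indices attain the minimum of min_i(a_i + i · x_0).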